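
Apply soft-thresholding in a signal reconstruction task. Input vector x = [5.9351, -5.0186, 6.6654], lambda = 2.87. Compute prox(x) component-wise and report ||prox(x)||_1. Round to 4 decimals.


Soft-thresholding with lambda = 2.87:
prox(5.9351) = sign(5.9351)*max(|5.9351| - 2.87, 0) = 3.0651
prox(-5.0186) = sign(-5.0186)*max(|-5.0186| - 2.87, 0) = -2.1486
prox(6.6654) = sign(6.6654)*max(|6.6654| - 2.87, 0) = 3.7954
prox(x) = [3.0651, -2.1486, 3.7954]
||prox(x)||_1 = 3.0651 + 2.1486 + 3.7954 = 9.0091


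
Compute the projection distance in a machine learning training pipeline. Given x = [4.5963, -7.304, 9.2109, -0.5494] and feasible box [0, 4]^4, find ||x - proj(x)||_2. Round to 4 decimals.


Project each component onto [0, 4].
clip(4.5963) = 4.0, clip(-7.304) = 0.0, clip(9.2109) = 4.0, clip(-0.5494) = 0.0
Projection = [4.0, 0.0, 4.0, 0.0]
Squared diffs: [0.3556, 53.3484, 27.1535, 0.3018]
Distance = sqrt(81.1593) = 9.0088


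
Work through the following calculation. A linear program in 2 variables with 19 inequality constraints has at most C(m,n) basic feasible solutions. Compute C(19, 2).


Each vertex corresponds to some choice of n active constraints out of m, so the number of vertices is at most C(m, n) = m! / (n!(m-n)!).
m = 19, n = 2
Numerator: 19 * 18
Denominator: 2! = 2
C(19, 2) = 171


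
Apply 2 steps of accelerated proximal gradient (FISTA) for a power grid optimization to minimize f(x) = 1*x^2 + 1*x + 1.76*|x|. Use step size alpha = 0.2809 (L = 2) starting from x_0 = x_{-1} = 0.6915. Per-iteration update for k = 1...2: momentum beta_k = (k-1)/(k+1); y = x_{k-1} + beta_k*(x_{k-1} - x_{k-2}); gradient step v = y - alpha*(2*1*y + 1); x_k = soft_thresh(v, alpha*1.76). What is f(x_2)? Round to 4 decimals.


FISTA on f(x) = 1*x^2 + 1*x + 1.76*|x|
L = 2, alpha = 0.2809
Iteration 1: beta = 0.0, y = 0.6915 + 0.0*(0.6915 - 0.6915) = 0.6915
  grad(y) = 2.383, v = y - alpha*grad = 0.0221
  prox(v) = soft_thresh(0.0221, 0.4944) = 0.0
Iteration 2: beta = 0.3333, y = 0.0 + 0.3333*(0.0 - 0.6915) = -0.2305
  grad(y) = 0.539, v = y - alpha*grad = -0.3819
  prox(v) = soft_thresh(-0.3819, 0.4944) = 0.0
f(x_2) = 1*0.0^2 + 1*0.0 + 1.76*|0.0| = 0.0


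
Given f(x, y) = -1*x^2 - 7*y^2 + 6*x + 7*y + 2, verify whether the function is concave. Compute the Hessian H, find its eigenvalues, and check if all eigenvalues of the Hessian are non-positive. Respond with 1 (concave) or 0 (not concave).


The Hessian of f(x,y) = -1*x^2 - 7*y^2 + 6*x + 7*y + 2 is:
H = [[-2, 0], [0, -14]]
Trace = -2 - 14 = -16
Determinant = -2*-14 - (0)^2 = 28
Discriminant = (-16)^2 - 4*28 = 144.0
Eigenvalues: lambda_1 = -14.0, lambda_2 = -2.0
The function is concave.

1


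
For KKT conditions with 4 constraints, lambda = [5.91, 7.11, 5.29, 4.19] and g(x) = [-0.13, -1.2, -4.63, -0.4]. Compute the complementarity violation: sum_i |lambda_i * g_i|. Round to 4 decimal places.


KKT complementary slackness check:
lambda_1 * g_1 = 5.91 * -0.13 = -0.7683
lambda_2 * g_2 = 7.11 * -1.2 = -8.532
lambda_3 * g_3 = 5.29 * -4.63 = -24.4927
lambda_4 * g_4 = 4.19 * -0.4 = -1.676
Total violation = 0.7683 + 8.532 + 24.4927 + 1.676 = 35.469


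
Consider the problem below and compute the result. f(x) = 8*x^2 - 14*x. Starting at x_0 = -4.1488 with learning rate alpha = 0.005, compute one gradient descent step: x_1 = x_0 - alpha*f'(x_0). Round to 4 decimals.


We compute the gradient at x_0 and apply the update.
f'(x) = 16*x - 14
f'(-4.1488) = 16*-4.1488 - 14 = -80.3808
x_1 = -4.1488 - 0.005*-80.3808 = -3.7469


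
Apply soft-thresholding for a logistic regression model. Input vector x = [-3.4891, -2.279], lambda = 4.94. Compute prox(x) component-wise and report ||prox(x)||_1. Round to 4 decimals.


Soft-thresholding with lambda = 4.94:
prox(-3.4891) = sign(-3.4891)*max(|-3.4891| - 4.94, 0) = 0.0
prox(-2.279) = sign(-2.279)*max(|-2.279| - 4.94, 0) = 0.0
prox(x) = [0.0, 0.0]
||prox(x)||_1 = 0.0 + 0.0 = 0.0


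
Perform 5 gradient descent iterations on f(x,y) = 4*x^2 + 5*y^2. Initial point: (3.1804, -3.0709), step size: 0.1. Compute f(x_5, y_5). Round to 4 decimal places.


Gradient descent on f(x,y) = 4*x^2 + 5*y^2.
Starting point: (3.1804, -3.0709), alpha = 0.1
Step 1: grad_x = 2*4*3.1804 = 25.4432, grad_y = 2*5*-3.0709 = -30.709
  x_1 = 3.1804 - 0.1*25.4432 = 0.6361
  y_1 = -3.0709 - 0.1*-30.709 = 0.0
Step 2: grad_x = 2*4*0.6361 = 5.0886, grad_y = 2*5*0.0 = 0.0
  x_2 = 0.6361 - 0.1*5.0886 = 0.1272
  y_2 = 0.0 - 0.1*0.0 = 0.0
Step 3: grad_x = 2*4*0.1272 = 1.0177, grad_y = 2*5*0.0 = 0.0
  x_3 = 0.1272 - 0.1*1.0177 = 0.0254
  y_3 = 0.0 - 0.1*0.0 = 0.0
Step 4: grad_x = 2*4*0.0254 = 0.2035, grad_y = 2*5*0.0 = 0.0
  x_4 = 0.0254 - 0.1*0.2035 = 0.0051
  y_4 = 0.0 - 0.1*0.0 = 0.0
Step 5: grad_x = 2*4*0.0051 = 0.0407, grad_y = 2*5*0.0 = 0.0
  x_5 = 0.0051 - 0.1*0.0407 = 0.001
  y_5 = 0.0 - 0.1*0.0 = 0.0
f(0.001, 0.0) = 4*0.001^2 + 5*0.0^2 = 0.0


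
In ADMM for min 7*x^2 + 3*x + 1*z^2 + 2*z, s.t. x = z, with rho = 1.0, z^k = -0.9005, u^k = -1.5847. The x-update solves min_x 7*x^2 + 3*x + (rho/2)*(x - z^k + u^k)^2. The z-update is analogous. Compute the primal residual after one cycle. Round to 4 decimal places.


ADMM iteration with rho = 1.0, z^k = -0.9005, u^k = -1.5847
Step 1: x-update.
Minimize 7*x^2 + 3*x + (1.0/2)*(x + 0.9005 - 1.5847)^2
FOC: (2*7 + 1.0)*x = -3 + 1.0*(-0.9005 + 1.5847)
x^{k+1} = -0.1544
Step 2: z-update.
Minimize 1*z^2 + 2*z + (1.0/2)*(-0.1544 - z - 1.5847)^2
FOC: (2*1 + 1.0)*z = -2 + 1.0*(-0.1544 - 1.5847)
z^{k+1} = -1.2464
Step 3: u-update.
u^{k+1} = -1.5847 - 0.1544 + 1.2464 = -0.4927
Step 4: Primal residual = |-0.1544 + 1.2464| = 1.092


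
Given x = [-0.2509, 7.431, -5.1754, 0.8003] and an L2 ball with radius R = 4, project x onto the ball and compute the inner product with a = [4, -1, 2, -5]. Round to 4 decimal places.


Step 1: Compute ||x|| (intermediates to 6 decimals).
||x|| = sqrt((-0.2509)^2 + 7.431^2 + (-5.1754)^2 + 0.8003^2) = 9.094392
Step 2: Project.
Since ||x|| > R, scale = R/||x|| = 4/9.094392 = 0.439831, proj(x) = scale * x
proj(x) = [-0.110354, 3.268384, -2.276301, 0.351997]
Step 3: Dot product.
a^T * proj(x) = 4*(-0.110354) - 1*3.268384 + 2*(-2.276301) - 5*0.351997 = -10.0224


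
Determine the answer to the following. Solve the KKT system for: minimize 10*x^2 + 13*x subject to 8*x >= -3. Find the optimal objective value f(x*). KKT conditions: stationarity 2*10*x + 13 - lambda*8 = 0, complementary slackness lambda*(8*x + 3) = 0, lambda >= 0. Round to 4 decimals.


Step 1: Try lambda = 0 (constraint inactive).
x_unc = -13/(2*10) = -0.65
Check: 8*-0.65 = -5.2 < -3 -- violated!
Step 2: Constraint must be active: 8*x = -3
x* = -3/8 = -0.375
lambda = (2*10*(-0.375) + 13)/8 = 0.6875
Step 3: Compute optimal value.
f(x*) = 10*(-0.375)^2 + 13*(-0.375) = -3.4688


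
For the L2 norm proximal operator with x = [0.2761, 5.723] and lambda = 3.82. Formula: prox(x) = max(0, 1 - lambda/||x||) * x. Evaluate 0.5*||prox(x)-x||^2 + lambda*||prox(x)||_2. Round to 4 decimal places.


Step 1: Compute ||x||.
||x|| = 5.7297
Step 2: Compute scaling factor.
scale = max(0, 1 - 3.82/5.7297) = 0.3333
Step 3: prox(x) = [0.092, 1.9074]
||prox(x)|| = 1.9097
Step 4: Proximal objective.
0.5*||prox-x||^2 = 7.2962
lambda*||prox|| = 7.2951
Total = 14.5911


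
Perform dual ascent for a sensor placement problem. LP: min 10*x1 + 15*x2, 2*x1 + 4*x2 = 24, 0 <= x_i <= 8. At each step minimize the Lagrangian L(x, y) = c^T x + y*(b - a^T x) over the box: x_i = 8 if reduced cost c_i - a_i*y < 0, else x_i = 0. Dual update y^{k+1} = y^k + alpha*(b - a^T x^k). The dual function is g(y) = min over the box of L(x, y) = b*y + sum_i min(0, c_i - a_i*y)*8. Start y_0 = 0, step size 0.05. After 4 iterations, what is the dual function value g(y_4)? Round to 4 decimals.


Dual ascent for LP: min 10*x1 + 15*x2, 2*x1 + 4*x2 = 24, 0 <= x_i <= 8
Step 1: y^k = 0.0, reduced costs: (10.0, 15.0)
  x^k = (0.0, 0.0), subgradient = b - a^T x = 24.0
  y^{k+1} = 0.0 + 0.05*24.0 = 1.2
Step 2: y^k = 1.2, reduced costs: (7.6, 10.2)
  x^k = (0.0, 0.0), subgradient = b - a^T x = 24.0
  y^{k+1} = 1.2 + 0.05*24.0 = 2.4
Step 3: y^k = 2.4, reduced costs: (5.2, 5.4)
  x^k = (0.0, 0.0), subgradient = b - a^T x = 24.0
  y^{k+1} = 2.4 + 0.05*24.0 = 3.6
Step 4: y^k = 3.6, reduced costs: (2.8, 0.6)
  x^k = (0.0, 0.0), subgradient = b - a^T x = 24.0
  y^{k+1} = 3.6 + 0.05*24.0 = 4.8
Dual objective at y_4 = 4.8: reduced costs (0.4, -4.2), box minimizer x = (0.0, 8.0)
g(y_4) = b*y + (c1 - a1*y)*x1 + (c2 - a2*y)*x2 = 24*4.8 + 0.4*0.0 + (-4.2)*8.0 = 115.2 + 0.0 - 33.6 = 81.6


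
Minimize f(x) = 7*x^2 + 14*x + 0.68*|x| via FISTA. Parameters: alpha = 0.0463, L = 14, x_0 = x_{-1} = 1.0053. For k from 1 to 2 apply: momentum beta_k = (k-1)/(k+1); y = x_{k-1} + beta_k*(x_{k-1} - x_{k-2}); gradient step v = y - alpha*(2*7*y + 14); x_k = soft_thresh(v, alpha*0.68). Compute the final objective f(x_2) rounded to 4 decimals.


FISTA on f(x) = 7*x^2 + 14*x + 0.68*|x|
L = 14, alpha = 0.0463
Iteration 1: beta = 0.0, y = 1.0053 + 0.0*(1.0053 - 1.0053) = 1.0053
  grad(y) = 28.0742, v = y - alpha*grad = -0.2945
  prox(v) = soft_thresh(-0.2945, 0.0315) = -0.2631
Iteration 2: beta = 0.3333, y = -0.2631 + 0.3333*(-0.2631 - 1.0053) = -0.6858
  grad(y) = 4.3983, v = y - alpha*grad = -0.8895
  prox(v) = soft_thresh(-0.8895, 0.0315) = -0.858
f(x_2) = 7*(-0.858)^2 + 14*(-0.858) + 0.68*|-0.858| = -6.2754


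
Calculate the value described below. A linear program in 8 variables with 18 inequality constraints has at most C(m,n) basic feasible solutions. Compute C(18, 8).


Each vertex corresponds to some choice of n active constraints out of m, so the number of vertices is at most C(m, n) = m! / (n!(m-n)!).
m = 18, n = 8
Numerator: 18 * 17 * 16 * 15 * 14 * 13 * 12 * 11
Denominator: 8! = 40320
C(18, 8) = 43758


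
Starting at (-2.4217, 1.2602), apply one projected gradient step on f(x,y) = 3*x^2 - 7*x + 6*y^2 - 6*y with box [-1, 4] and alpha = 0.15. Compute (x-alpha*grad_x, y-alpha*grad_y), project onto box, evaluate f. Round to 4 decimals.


Step 1: Compute gradient at (-2.4217, 1.2602).
grad_x = 2*3*-2.4217 - 7 = -21.5302
grad_y = 2*6*1.2602 - 6 = 9.1224
Step 2: Gradient step.
x_raw = -2.4217 - 0.15*-21.5302 = 0.8078
y_raw = 1.2602 - 0.15*9.1224 = -0.1082
Step 3: Project onto [-1, 4].
x_proj = clip(0.8078) = 0.8078
y_proj = clip(-0.1082) = -0.1082
Step 4: Evaluate f.
f(0.8078, -0.1082) = -2.9779


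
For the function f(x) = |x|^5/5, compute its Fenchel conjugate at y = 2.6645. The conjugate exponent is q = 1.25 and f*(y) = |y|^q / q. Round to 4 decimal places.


The conjugate exponent q satisfies 1/p + 1/q = 1.
p = 5, so q = 5/(5 - 1) = 1.25
|y|^q = 2.6645^1.25 = 3.4042
f*(2.6645) = 3.4042 / 1.25 = 2.7234


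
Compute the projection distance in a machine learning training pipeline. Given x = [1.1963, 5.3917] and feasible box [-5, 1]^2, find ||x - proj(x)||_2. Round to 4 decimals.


Project each component onto [-5, 1].
clip(1.1963) = 1.0, clip(5.3917) = 1.0
Projection = [1.0, 1.0]
Squared diffs: [0.0385, 19.287]
Distance = sqrt(19.3255) = 4.3961


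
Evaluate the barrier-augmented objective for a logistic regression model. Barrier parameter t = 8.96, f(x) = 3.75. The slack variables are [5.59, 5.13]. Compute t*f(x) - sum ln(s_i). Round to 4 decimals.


Step 1: Compute log-barrier.
ln values: [1.721, 1.6351]
phi = -(1.721 + 1.6351) = -3.3561
Step 2: Compute augmented objective.
t*f(x) = 8.96*3.75 = 33.6
Total = 33.6 - 3.3561 = 30.2439


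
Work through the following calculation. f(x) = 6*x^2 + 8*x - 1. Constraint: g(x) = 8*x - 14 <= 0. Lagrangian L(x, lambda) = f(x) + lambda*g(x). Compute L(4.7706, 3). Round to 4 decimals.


Step 1: Evaluate f(x).
f(4.7706) = 6*4.7706^2 + 8*4.7706 - 1 = 173.7165
Step 2: Evaluate g(x).
g(4.7706) = 8*4.7706 - 14 = 24.1648
Step 3: Compute Lagrangian.
L = 173.7165 + 3*24.1648 = 246.2109


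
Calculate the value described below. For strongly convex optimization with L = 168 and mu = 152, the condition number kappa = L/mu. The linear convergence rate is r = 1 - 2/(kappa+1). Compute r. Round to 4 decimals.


Step 1: Compute the condition number.
kappa = L/mu = 168/152 = 1.1053
Step 2: Compute the convergence rate.
r = 1 - 2/(kappa + 1) = 1 - 2*mu/(L + mu) = (L - mu)/(L + mu) = 16/320 = 0.05


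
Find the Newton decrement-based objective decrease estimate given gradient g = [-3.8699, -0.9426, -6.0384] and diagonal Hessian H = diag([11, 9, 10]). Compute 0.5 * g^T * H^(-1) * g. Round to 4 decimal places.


Step 1: H is diagonal, so H^(-1) * g = [-0.3518, -0.1047, -0.6038].
Step 2: g^T H^(-1) g = sum_i g_i^2 / H_ii
  = (-3.8699)^2/11 + (-0.9426)^2/9 + (-6.0384)^2/10
  = 1.3615 + 0.0987 + 3.6462 = 5.1064
Step 3: Objective decrease = 0.5 * g^T H^(-1) g = 2.5532


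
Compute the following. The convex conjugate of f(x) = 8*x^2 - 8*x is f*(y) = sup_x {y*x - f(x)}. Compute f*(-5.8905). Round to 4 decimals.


f*(y) = sup_x {y*x - a*x^2 - b*x} = sup_x {(y-b)*x - a*x^2}
FOC: (y - b) - 2a*x = 0 => x* = (y - b)/(2a)
x* = (-5.8905 + 8)/(2*8) = 0.1318
f*(-5.8905) = (y-b)^2/(4a) = (-5.8905 + 8)^2/(4*8)
= 4.45/32 = 0.1391


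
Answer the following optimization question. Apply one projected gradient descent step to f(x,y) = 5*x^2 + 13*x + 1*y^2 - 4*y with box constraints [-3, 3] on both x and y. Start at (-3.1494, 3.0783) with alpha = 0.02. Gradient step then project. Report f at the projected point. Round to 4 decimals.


Step 1: Compute gradient at (-3.1494, 3.0783).
grad_x = 2*5*-3.1494 + 13 = -18.494
grad_y = 2*1*3.0783 - 4 = 2.1566
Step 2: Gradient step.
x_raw = -3.1494 - 0.02*-18.494 = -2.7795
y_raw = 3.0783 - 0.02*2.1566 = 3.0352
Step 3: Project onto [-3, 3].
x_proj = clip(-2.7795) = -2.7795
y_proj = clip(3.0352) = 3.0
Step 4: Evaluate f.
f(-2.7795, 3.0) = -0.5051


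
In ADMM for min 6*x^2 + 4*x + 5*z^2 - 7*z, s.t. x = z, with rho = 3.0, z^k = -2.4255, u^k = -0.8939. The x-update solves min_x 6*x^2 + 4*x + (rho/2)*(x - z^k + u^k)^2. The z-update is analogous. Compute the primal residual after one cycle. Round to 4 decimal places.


ADMM iteration with rho = 3.0, z^k = -2.4255, u^k = -0.8939
Step 1: x-update.
Minimize 6*x^2 + 4*x + (3.0/2)*(x + 2.4255 - 0.8939)^2
FOC: (2*6 + 3.0)*x = -4 + 3.0*(-2.4255 + 0.8939)
x^{k+1} = -0.573
Step 2: z-update.
Minimize 5*z^2 - 7*z + (3.0/2)*(-0.573 - z - 0.8939)^2
FOC: (2*5 + 3.0)*z = 7 + 3.0*(-0.573 - 0.8939)
z^{k+1} = 0.1999
Step 3: u-update.
u^{k+1} = -0.8939 - 0.573 - 0.1999 = -1.6668
Step 4: Primal residual = |-0.573 - 0.1999| = 0.7729


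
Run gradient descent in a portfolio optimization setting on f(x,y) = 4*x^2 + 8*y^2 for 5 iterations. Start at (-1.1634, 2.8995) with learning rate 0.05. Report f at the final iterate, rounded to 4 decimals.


Gradient descent on f(x,y) = 4*x^2 + 8*y^2.
Starting point: (-1.1634, 2.8995), alpha = 0.05
Step 1: grad_x = 2*4*-1.1634 = -9.3072, grad_y = 2*8*2.8995 = 46.392
  x_1 = -1.1634 - 0.05*-9.3072 = -0.698
  y_1 = 2.8995 - 0.05*46.392 = 0.5799
Step 2: grad_x = 2*4*-0.698 = -5.5843, grad_y = 2*8*0.5799 = 9.2784
  x_2 = -0.698 - 0.05*-5.5843 = -0.4188
  y_2 = 0.5799 - 0.05*9.2784 = 0.116
Step 3: grad_x = 2*4*-0.4188 = -3.3506, grad_y = 2*8*0.116 = 1.8557
  x_3 = -0.4188 - 0.05*-3.3506 = -0.2513
  y_3 = 0.116 - 0.05*1.8557 = 0.0232
Step 4: grad_x = 2*4*-0.2513 = -2.0104, grad_y = 2*8*0.0232 = 0.3711
  x_4 = -0.2513 - 0.05*-2.0104 = -0.1508
  y_4 = 0.0232 - 0.05*0.3711 = 0.0046
Step 5: grad_x = 2*4*-0.1508 = -1.2062, grad_y = 2*8*0.0046 = 0.0742
  x_5 = -0.1508 - 0.05*-1.2062 = -0.0905
  y_5 = 0.0046 - 0.05*0.0742 = 0.0009
f(-0.0905, 0.0009) = 4*(-0.0905)^2 + 8*0.0009^2 = 0.0327


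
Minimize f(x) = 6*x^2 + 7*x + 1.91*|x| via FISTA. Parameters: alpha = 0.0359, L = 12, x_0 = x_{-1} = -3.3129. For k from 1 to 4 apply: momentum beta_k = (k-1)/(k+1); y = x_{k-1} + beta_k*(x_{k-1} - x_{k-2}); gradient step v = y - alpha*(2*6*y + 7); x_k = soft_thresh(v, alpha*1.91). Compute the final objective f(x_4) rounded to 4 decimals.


FISTA on f(x) = 6*x^2 + 7*x + 1.91*|x|
L = 12, alpha = 0.0359
Iteration 1: beta = 0.0, y = -3.3129 + 0.0*(-3.3129 + 3.3129) = -3.3129
  grad(y) = -32.7548, v = y - alpha*grad = -2.137
  prox(v) = soft_thresh(-2.137, 0.0686) = -2.0684
Iteration 2: beta = 0.3333, y = -2.0684 + 0.3333*(-2.0684 + 3.3129) = -1.6536
  grad(y) = -12.8433, v = y - alpha*grad = -1.1925
  prox(v) = soft_thresh(-1.1925, 0.0686) = -1.124
Iteration 3: beta = 0.5, y = -1.124 + 0.5*(-1.124 + 2.0684) = -0.6517
  grad(y) = -0.8208, v = y - alpha*grad = -0.6223
  prox(v) = soft_thresh(-0.6223, 0.0686) = -0.5537
Iteration 4: beta = 0.6, y = -0.5537 + 0.6*(-0.5537 + 1.124) = -0.2115
  grad(y) = 4.4616, v = y - alpha*grad = -0.3717
  prox(v) = soft_thresh(-0.3717, 0.0686) = -0.3031
f(x_4) = 6*(-0.3031)^2 + 7*(-0.3031) + 1.91*|-0.3031| = -0.9916


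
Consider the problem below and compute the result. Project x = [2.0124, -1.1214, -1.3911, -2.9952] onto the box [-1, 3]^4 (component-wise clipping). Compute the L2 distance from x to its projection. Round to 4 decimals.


Project each component onto [-1, 3].
clip(2.0124) = 2.0124, clip(-1.1214) = -1.0, clip(-1.3911) = -1.0, clip(-2.9952) = -1.0
Projection = [2.0124, -1.0, -1.0, -1.0]
Squared diffs: [0.0, 0.0147, 0.153, 3.9808]
Distance = sqrt(4.1485) = 2.0368


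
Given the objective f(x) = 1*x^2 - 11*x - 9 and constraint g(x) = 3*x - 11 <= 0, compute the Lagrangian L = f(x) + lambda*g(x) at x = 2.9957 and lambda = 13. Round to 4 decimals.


Step 1: Evaluate f(x).
f(2.9957) = 1*2.9957^2 - 11*2.9957 - 9 = -32.9785
Step 2: Evaluate g(x).
g(2.9957) = 3*2.9957 - 11 = -2.0129
Step 3: Compute Lagrangian.
L = -32.9785 + 13*-2.0129 = -59.1462


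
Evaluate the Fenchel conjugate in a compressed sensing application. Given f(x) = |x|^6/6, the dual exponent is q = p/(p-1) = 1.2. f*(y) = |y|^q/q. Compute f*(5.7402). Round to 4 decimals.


The conjugate exponent q satisfies 1/p + 1/q = 1.
p = 6, so q = 6/(6 - 1) = 1.2
|y|^q = 5.7402^1.2 = 8.1417
f*(5.7402) = 8.1417 / 1.2 = 6.7847


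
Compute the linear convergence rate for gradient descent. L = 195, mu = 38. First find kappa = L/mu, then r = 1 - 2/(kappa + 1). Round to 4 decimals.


Step 1: Compute the condition number.
kappa = L/mu = 195/38 = 5.1316
Step 2: Compute the convergence rate.
r = 1 - 2/(kappa + 1) = 1 - 2*mu/(L + mu) = (L - mu)/(L + mu) = 157/233 = 0.6738


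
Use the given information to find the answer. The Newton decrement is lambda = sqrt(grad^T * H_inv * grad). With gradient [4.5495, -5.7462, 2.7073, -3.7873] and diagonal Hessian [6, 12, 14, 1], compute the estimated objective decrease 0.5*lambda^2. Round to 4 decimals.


Step 1: H is diagonal, so H^(-1) * g = [0.7583, -0.4789, 0.1934, -3.7873].
Step 2: g^T H^(-1) g = sum_i g_i^2 / H_ii
  = (4.5495)^2/6 + (-5.7462)^2/12 + (2.7073)^2/14 + (-3.7873)^2/1
  = 3.4497 + 2.7516 + 0.5235 + 14.3436 = 21.0684
Step 3: Objective decrease = 0.5 * g^T H^(-1) g = 10.5342


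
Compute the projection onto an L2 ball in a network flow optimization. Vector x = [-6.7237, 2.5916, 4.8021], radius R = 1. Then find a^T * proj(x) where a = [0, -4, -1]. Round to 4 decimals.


Step 1: Compute ||x|| (intermediates to 6 decimals).
||x|| = sqrt((-6.7237)^2 + 2.5916^2 + 4.8021^2) = 8.65937
Step 2: Project.
Since ||x|| > R, scale = R/||x|| = 1/8.65937 = 0.115482, proj(x) = scale * x
proj(x) = [-0.776466, 0.299283, 0.554556]
Step 3: Dot product.
a^T * proj(x) = 0*(-0.776466) - 4*0.299283 - 1*0.554556 = -1.7517


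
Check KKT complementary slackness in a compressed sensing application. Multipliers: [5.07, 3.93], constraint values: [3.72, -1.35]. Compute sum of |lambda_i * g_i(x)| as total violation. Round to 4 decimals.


KKT complementary slackness check:
lambda_1 * g_1 = 5.07 * 3.72 = 18.8604
lambda_2 * g_2 = 3.93 * -1.35 = -5.3055
Total violation = 18.8604 + 5.3055 = 24.1659


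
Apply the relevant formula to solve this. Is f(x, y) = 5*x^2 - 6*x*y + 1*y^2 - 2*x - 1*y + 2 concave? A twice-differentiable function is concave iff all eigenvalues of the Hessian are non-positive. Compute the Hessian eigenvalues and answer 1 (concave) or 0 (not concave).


The Hessian of f(x,y) = 5*x^2 - 6*x*y + 1*y^2 - 2*x - 1*y + 2 is:
H = [[10, -6], [-6, 2]]
Trace = 10 + 2 = 12
Determinant = 10*2 - (-6)^2 = -16
Discriminant = (12)^2 - 4*-16 = 208.0
Eigenvalues: lambda_1 = -1.2111, lambda_2 = 13.2111
The function is not concave.

0


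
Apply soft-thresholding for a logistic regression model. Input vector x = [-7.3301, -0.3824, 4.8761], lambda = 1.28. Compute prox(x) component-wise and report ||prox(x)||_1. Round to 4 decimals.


Soft-thresholding with lambda = 1.28:
prox(-7.3301) = sign(-7.3301)*max(|-7.3301| - 1.28, 0) = -6.0501
prox(-0.3824) = sign(-0.3824)*max(|-0.3824| - 1.28, 0) = 0.0
prox(4.8761) = sign(4.8761)*max(|4.8761| - 1.28, 0) = 3.5961
prox(x) = [-6.0501, 0.0, 3.5961]
||prox(x)||_1 = 6.0501 + 0.0 + 3.5961 = 9.6462


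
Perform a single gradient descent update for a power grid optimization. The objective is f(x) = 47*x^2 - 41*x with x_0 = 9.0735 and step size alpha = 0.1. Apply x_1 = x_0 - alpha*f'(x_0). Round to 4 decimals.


We compute the gradient at x_0 and apply the update.
f'(x) = 94*x - 41
f'(9.0735) = 94*9.0735 - 41 = 811.909
x_1 = 9.0735 - 0.1*811.909 = -72.1174


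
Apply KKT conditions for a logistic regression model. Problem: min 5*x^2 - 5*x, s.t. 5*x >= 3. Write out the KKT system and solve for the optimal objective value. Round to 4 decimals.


Step 1: Try lambda = 0 (constraint inactive).
x_unc = 5/(2*5) = 0.5
Check: 5*0.5 = 2.5 < 3 -- violated!
Step 2: Constraint must be active: 5*x = 3
x* = 3/5 = 0.6
lambda = (2*5*0.6 - 5)/5 = 0.2
Step 3: Compute optimal value.
f(x*) = 5*0.6^2 - 5*0.6 = -1.2


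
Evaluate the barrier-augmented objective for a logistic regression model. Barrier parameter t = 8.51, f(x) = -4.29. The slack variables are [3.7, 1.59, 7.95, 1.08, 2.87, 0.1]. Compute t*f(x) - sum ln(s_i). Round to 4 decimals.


Step 1: Compute log-barrier.
ln values: [1.3083, 0.4637, 2.0732, 0.077, 1.0543, -2.3026]
phi = -(1.3083 + 0.4637 + 2.0732 + 0.077 + 1.0543 - 2.3026) = -2.6739
Step 2: Compute augmented objective.
t*f(x) = 8.51*-4.29 = -36.5079
Total = -36.5079 - 2.6739 = -39.1818


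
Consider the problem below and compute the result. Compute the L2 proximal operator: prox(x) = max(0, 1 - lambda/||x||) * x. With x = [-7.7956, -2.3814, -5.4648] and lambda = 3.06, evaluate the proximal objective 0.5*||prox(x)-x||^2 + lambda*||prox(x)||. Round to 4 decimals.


Step 1: Compute ||x||.
||x|| = 9.8136
Step 2: Compute scaling factor.
scale = max(0, 1 - 3.06/9.8136) = 0.6882
Step 3: prox(x) = [-5.3648, -1.6388, -3.7608]
||prox(x)|| = 6.7536
Step 4: Proximal objective.
0.5*||prox-x||^2 = 4.6818
lambda*||prox|| = 20.666
Total = 25.3478


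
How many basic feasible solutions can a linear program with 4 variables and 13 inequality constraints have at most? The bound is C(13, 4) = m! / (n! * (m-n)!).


Each vertex corresponds to some choice of n active constraints out of m, so the number of vertices is at most C(m, n) = m! / (n!(m-n)!).
m = 13, n = 4
Numerator: 13 * 12 * 11 * 10
Denominator: 4! = 24
C(13, 4) = 715


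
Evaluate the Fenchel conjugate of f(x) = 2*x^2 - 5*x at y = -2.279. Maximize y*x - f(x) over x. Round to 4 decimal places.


f*(y) = sup_x {y*x - a*x^2 - b*x} = sup_x {(y-b)*x - a*x^2}
FOC: (y - b) - 2a*x = 0 => x* = (y - b)/(2a)
x* = (-2.279 + 5)/(2*2) = 0.6803
f*(-2.279) = (y-b)^2/(4a) = (-2.279 + 5)^2/(4*2)
= 7.4038/8 = 0.9255


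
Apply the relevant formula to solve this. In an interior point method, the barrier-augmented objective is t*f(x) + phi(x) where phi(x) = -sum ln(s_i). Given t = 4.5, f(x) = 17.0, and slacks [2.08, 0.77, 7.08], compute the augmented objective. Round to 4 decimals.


Step 1: Compute log-barrier.
ln values: [0.7324, -0.2614, 1.9573]
phi = -(0.7324 - 0.2614 + 1.9573) = -2.4283
Step 2: Compute augmented objective.
t*f(x) = 4.5*17.0 = 76.5
Total = 76.5 - 2.4283 = 74.0717


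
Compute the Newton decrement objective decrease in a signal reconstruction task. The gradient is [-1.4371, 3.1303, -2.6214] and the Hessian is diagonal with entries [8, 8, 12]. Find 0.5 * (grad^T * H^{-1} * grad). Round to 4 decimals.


Step 1: H is diagonal, so H^(-1) * g = [-0.1796, 0.3913, -0.2185].
Step 2: g^T H^(-1) g = sum_i g_i^2 / H_ii
  = (-1.4371)^2/8 + (3.1303)^2/8 + (-2.6214)^2/12
  = 0.2582 + 1.2248 + 0.5726 = 2.0556
Step 3: Objective decrease = 0.5 * g^T H^(-1) g = 1.0278


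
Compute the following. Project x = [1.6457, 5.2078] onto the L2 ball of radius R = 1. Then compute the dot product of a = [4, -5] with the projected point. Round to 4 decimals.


Step 1: Compute ||x|| (intermediates to 6 decimals).
||x|| = sqrt(1.6457^2 + 5.2078^2) = 5.46164
Step 2: Project.
Since ||x|| > R, scale = R/||x|| = 1/5.46164 = 0.183095, proj(x) = scale * x
proj(x) = [0.301319, 0.953522]
Step 3: Dot product.
a^T * proj(x) = 4*0.301319 - 5*0.953522 = -3.5623


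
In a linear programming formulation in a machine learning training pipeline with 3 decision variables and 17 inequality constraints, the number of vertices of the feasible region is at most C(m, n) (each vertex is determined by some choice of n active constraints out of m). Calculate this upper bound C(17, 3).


Each vertex corresponds to some choice of n active constraints out of m, so the number of vertices is at most C(m, n) = m! / (n!(m-n)!).
m = 17, n = 3
Numerator: 17 * 16 * 15
Denominator: 3! = 6
C(17, 3) = 680


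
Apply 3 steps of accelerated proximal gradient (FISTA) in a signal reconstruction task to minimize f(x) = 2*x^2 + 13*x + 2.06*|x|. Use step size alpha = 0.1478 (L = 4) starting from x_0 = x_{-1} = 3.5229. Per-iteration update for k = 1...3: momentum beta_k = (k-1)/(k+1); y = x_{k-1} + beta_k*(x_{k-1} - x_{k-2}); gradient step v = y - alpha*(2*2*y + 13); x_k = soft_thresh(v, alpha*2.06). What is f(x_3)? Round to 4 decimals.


FISTA on f(x) = 2*x^2 + 13*x + 2.06*|x|
L = 4, alpha = 0.1478
Iteration 1: beta = 0.0, y = 3.5229 + 0.0*(3.5229 - 3.5229) = 3.5229
  grad(y) = 27.0916, v = y - alpha*grad = -0.4812
  prox(v) = soft_thresh(-0.4812, 0.3045) = -0.1768
Iteration 2: beta = 0.3333, y = -0.1768 + 0.3333*(-0.1768 - 3.5229) = -1.41
  grad(y) = 7.36, v = y - alpha*grad = -2.4978
  prox(v) = soft_thresh(-2.4978, 0.3045) = -2.1933
Iteration 3: beta = 0.5, y = -2.1933 + 0.5*(-2.1933 + 0.1768) = -3.2016
  grad(y) = 0.1935, v = y - alpha*grad = -3.2302
  prox(v) = soft_thresh(-3.2302, 0.3045) = -2.9258
f(x_3) = 2*(-2.9258)^2 + 13*(-2.9258) + 2.06*|-2.9258| = -14.8877


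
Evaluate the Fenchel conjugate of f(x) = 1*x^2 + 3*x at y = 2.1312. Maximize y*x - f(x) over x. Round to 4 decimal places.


f*(y) = sup_x {y*x - a*x^2 - b*x} = sup_x {(y-b)*x - a*x^2}
FOC: (y - b) - 2a*x = 0 => x* = (y - b)/(2a)
x* = (2.1312 - 3)/(2*1) = -0.4344
f*(2.1312) = (y-b)^2/(4a) = (2.1312 - 3)^2/(4*1)
= 0.7548/4 = 0.1887


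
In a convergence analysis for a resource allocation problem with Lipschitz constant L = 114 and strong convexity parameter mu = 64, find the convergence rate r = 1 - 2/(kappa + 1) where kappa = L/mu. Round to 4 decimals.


Step 1: Compute the condition number.
kappa = L/mu = 114/64 = 1.7813
Step 2: Compute the convergence rate.
r = 1 - 2/(kappa + 1) = 1 - 2*mu/(L + mu) = (L - mu)/(L + mu) = 50/178 = 0.2809


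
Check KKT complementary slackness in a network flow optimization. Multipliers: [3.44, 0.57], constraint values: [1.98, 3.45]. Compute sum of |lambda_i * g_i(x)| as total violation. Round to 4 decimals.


KKT complementary slackness check:
lambda_1 * g_1 = 3.44 * 1.98 = 6.8112
lambda_2 * g_2 = 0.57 * 3.45 = 1.9665
Total violation = 6.8112 + 1.9665 = 8.7777


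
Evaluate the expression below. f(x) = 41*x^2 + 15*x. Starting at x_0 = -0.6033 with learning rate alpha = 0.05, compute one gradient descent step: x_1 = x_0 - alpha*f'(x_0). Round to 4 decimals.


We compute the gradient at x_0 and apply the update.
f'(x) = 82*x + 15
f'(-0.6033) = 82*-0.6033 + 15 = -34.4706
x_1 = -0.6033 - 0.05*-34.4706 = 1.1202


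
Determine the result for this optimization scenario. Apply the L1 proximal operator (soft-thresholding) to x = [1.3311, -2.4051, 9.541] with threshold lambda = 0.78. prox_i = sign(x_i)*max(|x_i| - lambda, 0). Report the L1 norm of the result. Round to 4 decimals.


Soft-thresholding with lambda = 0.78:
prox(1.3311) = sign(1.3311)*max(|1.3311| - 0.78, 0) = 0.5511
prox(-2.4051) = sign(-2.4051)*max(|-2.4051| - 0.78, 0) = -1.6251
prox(9.541) = sign(9.541)*max(|9.541| - 0.78, 0) = 8.761
prox(x) = [0.5511, -1.6251, 8.761]
||prox(x)||_1 = 0.5511 + 1.6251 + 8.761 = 10.9372


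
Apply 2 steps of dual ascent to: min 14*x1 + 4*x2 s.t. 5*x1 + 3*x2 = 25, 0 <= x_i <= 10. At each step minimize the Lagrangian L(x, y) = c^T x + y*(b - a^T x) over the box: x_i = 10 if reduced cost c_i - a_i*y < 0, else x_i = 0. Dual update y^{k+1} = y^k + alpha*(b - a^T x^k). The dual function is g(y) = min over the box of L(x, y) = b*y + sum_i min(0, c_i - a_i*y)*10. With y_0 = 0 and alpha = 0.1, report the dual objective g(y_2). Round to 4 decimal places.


Dual ascent for LP: min 14*x1 + 4*x2, 5*x1 + 3*x2 = 25, 0 <= x_i <= 10
Step 1: y^k = 0.0, reduced costs: (14.0, 4.0)
  x^k = (0.0, 0.0), subgradient = b - a^T x = 25.0
  y^{k+1} = 0.0 + 0.1*25.0 = 2.5
Step 2: y^k = 2.5, reduced costs: (1.5, -3.5)
  x^k = (0.0, 10.0), subgradient = b - a^T x = -5.0
  y^{k+1} = 2.5 + 0.1*-5.0 = 2.0
Dual objective at y_2 = 2.0: reduced costs (4.0, -2.0), box minimizer x = (0.0, 10.0)
g(y_2) = b*y + (c1 - a1*y)*x1 + (c2 - a2*y)*x2 = 25*2.0 + 4.0*0.0 + (-2.0)*10.0 = 50.0 + 0.0 - 20.0 = 30.0


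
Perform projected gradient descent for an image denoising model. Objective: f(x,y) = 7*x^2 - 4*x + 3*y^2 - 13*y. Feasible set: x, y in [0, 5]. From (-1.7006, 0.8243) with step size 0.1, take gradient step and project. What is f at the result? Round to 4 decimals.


Step 1: Compute gradient at (-1.7006, 0.8243).
grad_x = 2*7*-1.7006 - 4 = -27.8084
grad_y = 2*3*0.8243 - 13 = -8.0542
Step 2: Gradient step.
x_raw = -1.7006 - 0.1*-27.8084 = 1.0802
y_raw = 0.8243 - 0.1*-8.0542 = 1.6297
Step 3: Project onto [0, 5].
x_proj = clip(1.0802) = 1.0802
y_proj = clip(1.6297) = 1.6297
Step 4: Evaluate f.
f(1.0802, 1.6297) = -9.3709


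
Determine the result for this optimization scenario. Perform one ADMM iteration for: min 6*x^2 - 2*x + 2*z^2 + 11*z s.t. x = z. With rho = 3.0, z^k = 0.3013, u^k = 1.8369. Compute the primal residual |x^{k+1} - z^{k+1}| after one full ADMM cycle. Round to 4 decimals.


ADMM iteration with rho = 3.0, z^k = 0.3013, u^k = 1.8369
Step 1: x-update.
Minimize 6*x^2 - 2*x + (3.0/2)*(x - 0.3013 + 1.8369)^2
FOC: (2*6 + 3.0)*x = 2 + 3.0*(0.3013 - 1.8369)
x^{k+1} = -0.1738
Step 2: z-update.
Minimize 2*z^2 + 11*z + (3.0/2)*(-0.1738 - z + 1.8369)^2
FOC: (2*2 + 3.0)*z = -11 + 3.0*(-0.1738 + 1.8369)
z^{k+1} = -0.8587
Step 3: u-update.
u^{k+1} = 1.8369 - 0.1738 + 0.8587 = 2.5218
Step 4: Primal residual = |-0.1738 + 0.8587| = 0.6849


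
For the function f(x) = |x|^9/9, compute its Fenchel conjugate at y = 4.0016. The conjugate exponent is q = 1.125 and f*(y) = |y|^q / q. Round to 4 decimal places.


The conjugate exponent q satisfies 1/p + 1/q = 1.
p = 9, so q = 9/(9 - 1) = 1.125
|y|^q = 4.0016^1.125 = 4.759
f*(4.0016) = 4.759 / 1.125 = 4.2302


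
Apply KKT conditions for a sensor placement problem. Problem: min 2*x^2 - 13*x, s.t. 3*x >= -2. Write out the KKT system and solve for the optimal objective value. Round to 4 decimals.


Step 1: Try lambda = 0 (constraint inactive).
Stationarity: 2*2*x - 13 = 0
x* = 13/(2*2) = 3.25
Check constraint: 3*3.25 = 9.75 >= -2 -- satisfied.
Step 2: Compute optimal value.
f(x*) = 2*3.25^2 - 13*3.25 = -21.125


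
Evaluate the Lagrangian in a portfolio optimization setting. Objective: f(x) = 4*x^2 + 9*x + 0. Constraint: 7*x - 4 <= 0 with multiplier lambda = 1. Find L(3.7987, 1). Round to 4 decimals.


Step 1: Evaluate f(x).
f(3.7987) = 4*3.7987^2 + 9*3.7987 + 0 = 91.9088
Step 2: Evaluate g(x).
g(3.7987) = 7*3.7987 - 4 = 22.5909
Step 3: Compute Lagrangian.
L = 91.9088 + 1*22.5909 = 114.4997


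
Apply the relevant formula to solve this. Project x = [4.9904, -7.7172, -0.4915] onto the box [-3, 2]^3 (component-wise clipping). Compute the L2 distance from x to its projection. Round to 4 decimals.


Project each component onto [-3, 2].
clip(4.9904) = 2.0, clip(-7.7172) = -3.0, clip(-0.4915) = -0.4915
Projection = [2.0, -3.0, -0.4915]
Squared diffs: [8.9425, 22.252, 0.0]
Distance = sqrt(31.1945) = 5.5852


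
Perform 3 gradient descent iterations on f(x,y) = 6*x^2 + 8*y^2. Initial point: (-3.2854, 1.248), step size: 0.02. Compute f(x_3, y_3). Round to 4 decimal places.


Gradient descent on f(x,y) = 6*x^2 + 8*y^2.
Starting point: (-3.2854, 1.248), alpha = 0.02
Step 1: grad_x = 2*6*-3.2854 = -39.4248, grad_y = 2*8*1.248 = 19.968
  x_1 = -3.2854 - 0.02*-39.4248 = -2.4969
  y_1 = 1.248 - 0.02*19.968 = 0.8486
Step 2: grad_x = 2*6*-2.4969 = -29.9628, grad_y = 2*8*0.8486 = 13.5782
  x_2 = -2.4969 - 0.02*-29.9628 = -1.8976
  y_2 = 0.8486 - 0.02*13.5782 = 0.5771
Step 3: grad_x = 2*6*-1.8976 = -22.7718, grad_y = 2*8*0.5771 = 9.2332
  x_3 = -1.8976 - 0.02*-22.7718 = -1.4422
  y_3 = 0.5771 - 0.02*9.2332 = 0.3924
f(-1.4422, 0.3924) = 6*(-1.4422)^2 + 8*0.3924^2 = 13.7117


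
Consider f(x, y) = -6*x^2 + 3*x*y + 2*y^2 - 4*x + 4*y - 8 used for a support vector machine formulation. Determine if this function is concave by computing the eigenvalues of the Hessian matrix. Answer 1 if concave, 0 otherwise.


The Hessian of f(x,y) = -6*x^2 + 3*x*y + 2*y^2 - 4*x + 4*y - 8 is:
H = [[-12, 3], [3, 4]]
Trace = -12 + 4 = -8
Determinant = -12*4 - (3)^2 = -57
Discriminant = (-8)^2 - 4*-57 = 292.0
Eigenvalues: lambda_1 = -12.544, lambda_2 = 4.544
The function is not concave.

0


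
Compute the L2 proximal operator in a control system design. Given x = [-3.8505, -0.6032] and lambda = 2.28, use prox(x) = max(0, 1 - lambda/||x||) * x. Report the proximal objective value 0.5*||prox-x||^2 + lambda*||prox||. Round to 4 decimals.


Step 1: Compute ||x||.
||x|| = 3.8975
Step 2: Compute scaling factor.
scale = max(0, 1 - 2.28/3.8975) = 0.415
Step 3: prox(x) = [-1.598, -0.2503]
||prox(x)|| = 1.6175
Step 4: Proximal objective.
0.5*||prox-x||^2 = 2.5992
lambda*||prox|| = 3.6879
Total = 6.287


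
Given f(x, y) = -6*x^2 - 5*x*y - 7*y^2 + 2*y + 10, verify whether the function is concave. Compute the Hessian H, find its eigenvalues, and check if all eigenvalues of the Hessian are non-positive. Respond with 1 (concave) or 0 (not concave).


The Hessian of f(x,y) = -6*x^2 - 5*x*y - 7*y^2 + 2*y + 10 is:
H = [[-12, -5], [-5, -14]]
Trace = -12 - 14 = -26
Determinant = -12*-14 - (-5)^2 = 143
Discriminant = (-26)^2 - 4*143 = 104.0
Eigenvalues: lambda_1 = -18.099, lambda_2 = -7.901
The function is concave.

1


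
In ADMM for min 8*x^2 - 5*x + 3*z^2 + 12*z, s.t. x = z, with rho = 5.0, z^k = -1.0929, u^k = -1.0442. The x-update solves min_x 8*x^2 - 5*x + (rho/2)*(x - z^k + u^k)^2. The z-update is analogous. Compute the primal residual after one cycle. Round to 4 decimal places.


ADMM iteration with rho = 5.0, z^k = -1.0929, u^k = -1.0442
Step 1: x-update.
Minimize 8*x^2 - 5*x + (5.0/2)*(x + 1.0929 - 1.0442)^2
FOC: (2*8 + 5.0)*x = 5 + 5.0*(-1.0929 + 1.0442)
x^{k+1} = 0.2265
Step 2: z-update.
Minimize 3*z^2 + 12*z + (5.0/2)*(0.2265 - z - 1.0442)^2
FOC: (2*3 + 5.0)*z = -12 + 5.0*(0.2265 - 1.0442)
z^{k+1} = -1.4626
Step 3: u-update.
u^{k+1} = -1.0442 + 0.2265 + 1.4626 = 0.6449
Step 4: Primal residual = |0.2265 + 1.4626| = 1.6891


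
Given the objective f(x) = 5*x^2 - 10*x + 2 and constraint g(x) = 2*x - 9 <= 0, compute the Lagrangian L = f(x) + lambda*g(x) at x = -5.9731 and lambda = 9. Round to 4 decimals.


Step 1: Evaluate f(x).
f(-5.9731) = 5*(-5.9731)^2 - 10*(-5.9731) + 2 = 240.1206
Step 2: Evaluate g(x).
g(-5.9731) = 2*-5.9731 - 9 = -20.9462
Step 3: Compute Lagrangian.
L = 240.1206 + 9*-20.9462 = 51.6048


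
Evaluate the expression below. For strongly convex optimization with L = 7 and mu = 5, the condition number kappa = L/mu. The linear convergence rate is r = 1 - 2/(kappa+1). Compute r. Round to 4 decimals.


Step 1: Compute the condition number.
kappa = L/mu = 7/5 = 1.4
Step 2: Compute the convergence rate.
r = 1 - 2/(kappa + 1) = 1 - 2*mu/(L + mu) = (L - mu)/(L + mu) = 2/12 = 0.1667


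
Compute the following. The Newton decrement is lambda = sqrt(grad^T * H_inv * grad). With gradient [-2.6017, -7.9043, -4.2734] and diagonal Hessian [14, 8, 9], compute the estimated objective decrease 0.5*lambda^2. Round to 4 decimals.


Step 1: H is diagonal, so H^(-1) * g = [-0.1858, -0.988, -0.4748].
Step 2: g^T H^(-1) g = sum_i g_i^2 / H_ii
  = (-2.6017)^2/14 + (-7.9043)^2/8 + (-4.2734)^2/9
  = 0.4835 + 7.8097 + 2.0291 = 10.3223
Step 3: Objective decrease = 0.5 * g^T H^(-1) g = 5.1612


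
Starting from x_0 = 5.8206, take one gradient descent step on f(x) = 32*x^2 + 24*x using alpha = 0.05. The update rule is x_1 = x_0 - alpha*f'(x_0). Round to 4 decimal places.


We compute the gradient at x_0 and apply the update.
f'(x) = 64*x + 24
f'(5.8206) = 64*5.8206 + 24 = 396.5184
x_1 = 5.8206 - 0.05*396.5184 = -14.0053


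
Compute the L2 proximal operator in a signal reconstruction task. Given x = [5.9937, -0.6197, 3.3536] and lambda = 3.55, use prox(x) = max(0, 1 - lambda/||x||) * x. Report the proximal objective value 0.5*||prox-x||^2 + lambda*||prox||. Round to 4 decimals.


Step 1: Compute ||x||.
||x|| = 6.896
Step 2: Compute scaling factor.
scale = max(0, 1 - 3.55/6.896) = 0.4852
Step 3: prox(x) = [2.9082, -0.3007, 1.6272]
||prox(x)|| = 3.346
Step 4: Proximal objective.
0.5*||prox-x||^2 = 6.3013
lambda*||prox|| = 11.8783
Total = 18.1796


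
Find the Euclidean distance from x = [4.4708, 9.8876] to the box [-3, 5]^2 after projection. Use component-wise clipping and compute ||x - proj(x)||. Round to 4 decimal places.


Project each component onto [-3, 5].
clip(4.4708) = 4.4708, clip(9.8876) = 5.0
Projection = [4.4708, 5.0]
Squared diffs: [0.0, 23.8886]
Distance = sqrt(23.8886) = 4.8876


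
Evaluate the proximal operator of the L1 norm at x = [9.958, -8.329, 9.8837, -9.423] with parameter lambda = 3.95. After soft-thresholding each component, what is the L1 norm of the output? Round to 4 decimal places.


Soft-thresholding with lambda = 3.95:
prox(9.958) = sign(9.958)*max(|9.958| - 3.95, 0) = 6.008
prox(-8.329) = sign(-8.329)*max(|-8.329| - 3.95, 0) = -4.379
prox(9.8837) = sign(9.8837)*max(|9.8837| - 3.95, 0) = 5.9337
prox(-9.423) = sign(-9.423)*max(|-9.423| - 3.95, 0) = -5.473
prox(x) = [6.008, -4.379, 5.9337, -5.473]
||prox(x)||_1 = 6.008 + 4.379 + 5.9337 + 5.473 = 21.7937


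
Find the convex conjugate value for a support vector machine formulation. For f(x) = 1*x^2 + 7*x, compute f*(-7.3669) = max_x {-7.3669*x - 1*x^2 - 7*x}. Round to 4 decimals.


f*(y) = sup_x {y*x - a*x^2 - b*x} = sup_x {(y-b)*x - a*x^2}
FOC: (y - b) - 2a*x = 0 => x* = (y - b)/(2a)
x* = (-7.3669 - 7)/(2*1) = -7.1835
f*(-7.3669) = (y-b)^2/(4a) = (-7.3669 - 7)^2/(4*1)
= 206.4078/4 = 51.602


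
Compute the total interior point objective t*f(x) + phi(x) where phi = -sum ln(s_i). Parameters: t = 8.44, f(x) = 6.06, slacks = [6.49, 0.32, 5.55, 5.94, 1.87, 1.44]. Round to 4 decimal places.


Step 1: Compute log-barrier.
ln values: [1.8703, -1.1394, 1.7138, 1.7817, 0.6259, 0.3646]
phi = -(1.8703 - 1.1394 + 1.7138 + 1.7817 + 0.6259 + 0.3646) = -5.2169
Step 2: Compute augmented objective.
t*f(x) = 8.44*6.06 = 51.1464
Total = 51.1464 - 5.2169 = 45.9295


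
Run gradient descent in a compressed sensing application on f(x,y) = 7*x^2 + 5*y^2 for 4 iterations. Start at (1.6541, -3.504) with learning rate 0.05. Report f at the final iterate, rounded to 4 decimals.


Gradient descent on f(x,y) = 7*x^2 + 5*y^2.
Starting point: (1.6541, -3.504), alpha = 0.05
Step 1: grad_x = 2*7*1.6541 = 23.1574, grad_y = 2*5*-3.504 = -35.04
  x_1 = 1.6541 - 0.05*23.1574 = 0.4962
  y_1 = -3.504 - 0.05*-35.04 = -1.752
Step 2: grad_x = 2*7*0.4962 = 6.9472, grad_y = 2*5*-1.752 = -17.52
  x_2 = 0.4962 - 0.05*6.9472 = 0.1489
  y_2 = -1.752 - 0.05*-17.52 = -0.876
Step 3: grad_x = 2*7*0.1489 = 2.0842, grad_y = 2*5*-0.876 = -8.76
  x_3 = 0.1489 - 0.05*2.0842 = 0.0447
  y_3 = -0.876 - 0.05*-8.76 = -0.438
Step 4: grad_x = 2*7*0.0447 = 0.6252, grad_y = 2*5*-0.438 = -4.38
  x_4 = 0.0447 - 0.05*0.6252 = 0.0134
  y_4 = -0.438 - 0.05*-4.38 = -0.219
f(0.0134, -0.219) = 7*0.0134^2 + 5*(-0.219)^2 = 0.2411
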